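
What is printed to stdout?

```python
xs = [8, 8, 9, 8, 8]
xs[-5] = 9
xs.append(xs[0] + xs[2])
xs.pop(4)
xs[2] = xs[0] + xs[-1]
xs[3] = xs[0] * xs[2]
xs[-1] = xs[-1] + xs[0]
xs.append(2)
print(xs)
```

xs[-5] = 9 → [9, 8, 9, 8, 8]
append xs[0]+xs[2] = 9+9 = 18 → [9, 8, 9, 8, 8, 18]
pop(4) removes 8 → [9, 8, 9, 8, 18]
xs[2] = xs[0]+xs[-1] = 9+18 = 27 → [9, 8, 27, 8, 18]
xs[3] = xs[0]*xs[2] = 9*27 = 243 → [9, 8, 27, 243, 18]
xs[-1] = xs[-1]+xs[0] = 18+9 = 27 → [9, 8, 27, 243, 27]
append 2 → [9, 8, 27, 243, 27, 2]

[9, 8, 27, 243, 27, 2]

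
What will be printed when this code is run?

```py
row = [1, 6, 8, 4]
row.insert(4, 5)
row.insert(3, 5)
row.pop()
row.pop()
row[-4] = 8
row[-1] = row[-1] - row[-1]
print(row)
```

insert 5 at 4 → [1, 6, 8, 4, 5]
insert 5 at 3 → [1, 6, 8, 5, 4, 5]
pop() removes 5 → [1, 6, 8, 5, 4]
pop() removes 4 → [1, 6, 8, 5]
row[-4] = 8 → [8, 6, 8, 5]
row[-1] = row[-1]-row[-1] = 5-5 = 0 → [8, 6, 8, 0]

[8, 6, 8, 0]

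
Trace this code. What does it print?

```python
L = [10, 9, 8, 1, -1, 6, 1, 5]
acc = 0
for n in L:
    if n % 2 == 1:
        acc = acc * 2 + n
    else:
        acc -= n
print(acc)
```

-317

n=10: not odd, acc = 0-10 = -10
n=9: odd, acc = (-10)*2+9 = -11
n=8: not odd, acc = (-11)-8 = -19
n=1: odd, acc = (-19)*2+1 = -37
n=-1: odd, acc = (-37)*2+(-1) = -75
n=6: not odd, acc = (-75)-6 = -81
n=1: odd, acc = (-81)*2+1 = -161
n=5: odd, acc = (-161)*2+5 = -317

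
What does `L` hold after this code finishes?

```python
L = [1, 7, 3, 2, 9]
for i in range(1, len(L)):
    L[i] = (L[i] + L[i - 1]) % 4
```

i=1: L[1] = (7+1)%4 = 0 → [1, 0, 3, 2, 9]
i=2: L[2] = (3+0)%4 = 3 → [1, 0, 3, 2, 9]
i=3: L[3] = (2+3)%4 = 1 → [1, 0, 3, 1, 9]
i=4: L[4] = (9+1)%4 = 2 → [1, 0, 3, 1, 2]

[1, 0, 3, 1, 2]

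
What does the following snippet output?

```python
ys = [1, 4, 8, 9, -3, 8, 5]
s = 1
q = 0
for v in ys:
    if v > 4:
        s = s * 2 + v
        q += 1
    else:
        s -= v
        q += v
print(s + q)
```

v=1: not >4, s = 1-1 = 0; q=1
v=4: not >4, s = 0-4 = -4; q=5
v=8: >4, s = (-4)*2+8 = 0; q=6
v=9: >4, s = 0*2+9 = 9; q=7
v=-3: not >4, s = 9-(-3) = 12; q=4
v=8: >4, s = 12*2+8 = 32; q=5
v=5: >4, s = 32*2+5 = 69; q=6
s+q = 69+6 = 75

75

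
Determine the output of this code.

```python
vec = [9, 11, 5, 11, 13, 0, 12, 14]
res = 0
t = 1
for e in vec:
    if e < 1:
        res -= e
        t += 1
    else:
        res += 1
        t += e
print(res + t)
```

84

e=9: not <1, res = 0+1 = 1; t=10
e=11: not <1, res = 1+1 = 2; t=21
e=5: not <1, res = 2+1 = 3; t=26
e=11: not <1, res = 3+1 = 4; t=37
e=13: not <1, res = 4+1 = 5; t=50
e=0: <1, res = 5-0 = 5; t=51
e=12: not <1, res = 5+1 = 6; t=63
e=14: not <1, res = 6+1 = 7; t=77
res+t = 7+77 = 84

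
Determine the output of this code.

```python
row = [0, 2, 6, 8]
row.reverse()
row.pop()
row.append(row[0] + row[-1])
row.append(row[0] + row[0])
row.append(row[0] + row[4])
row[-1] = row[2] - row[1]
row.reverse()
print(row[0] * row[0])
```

16

reverse → [8, 6, 2, 0]
pop() removes 0 → [8, 6, 2]
append row[0]+row[-1] = 8+2 = 10 → [8, 6, 2, 10]
append row[0]+row[0] = 8+8 = 16 → [8, 6, 2, 10, 16]
append row[0]+row[4] = 8+16 = 24 → [8, 6, 2, 10, 16, 24]
row[-1] = row[2]-row[1] = 2-6 = -4 → [8, 6, 2, 10, 16, -4]
reverse → [-4, 16, 10, 2, 6, 8]
row[0]*row[0] = (-4)*(-4) = 16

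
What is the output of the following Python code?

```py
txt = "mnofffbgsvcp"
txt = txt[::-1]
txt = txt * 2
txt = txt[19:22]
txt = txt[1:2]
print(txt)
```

f

reverse → 'pcvsgbfffonm'
repeat ×2 → 'pcvsgbfffonmpcvsgbfffonm'
slice [19:22] → 'ffo'
slice [1:2] → 'f'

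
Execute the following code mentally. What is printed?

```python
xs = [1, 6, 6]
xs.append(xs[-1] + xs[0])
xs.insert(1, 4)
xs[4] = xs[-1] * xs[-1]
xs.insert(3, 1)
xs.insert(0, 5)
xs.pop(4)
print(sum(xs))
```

71

append xs[-1]+xs[0] = 6+1 = 7 → [1, 6, 6, 7]
insert 4 at 1 → [1, 4, 6, 6, 7]
xs[4] = xs[-1]*xs[-1] = 7*7 = 49 → [1, 4, 6, 6, 49]
insert 1 at 3 → [1, 4, 6, 1, 6, 49]
insert 5 at 0 → [5, 1, 4, 6, 1, 6, 49]
pop(4) removes 1 → [5, 1, 4, 6, 6, 49]
sum = 71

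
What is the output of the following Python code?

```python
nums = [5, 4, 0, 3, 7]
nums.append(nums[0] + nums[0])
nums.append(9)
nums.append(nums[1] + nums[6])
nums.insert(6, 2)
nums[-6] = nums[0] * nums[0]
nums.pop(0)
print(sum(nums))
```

append nums[0]+nums[0] = 5+5 = 10 → [5, 4, 0, 3, 7, 10]
append 9 → [5, 4, 0, 3, 7, 10, 9]
append nums[1]+nums[6] = 4+9 = 13 → [5, 4, 0, 3, 7, 10, 9, 13]
insert 2 at 6 → [5, 4, 0, 3, 7, 10, 2, 9, 13]
nums[-6] = nums[0]*nums[0] = 5*5 = 25 → [5, 4, 0, 25, 7, 10, 2, 9, 13]
pop(0) removes 5 → [4, 0, 25, 7, 10, 2, 9, 13]
sum = 70

70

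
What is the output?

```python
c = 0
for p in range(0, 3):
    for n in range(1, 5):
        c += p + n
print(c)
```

p=0,n=1: c = 0+1 = 1
p=0,n=2: c = 1+2 = 3
p=0,n=3: c = 3+3 = 6
p=0,n=4: c = 6+4 = 10
p=1,n=1: c = 10+2 = 12
p=1,n=2: c = 12+3 = 15
p=1,n=3: c = 15+4 = 19
p=1,n=4: c = 19+5 = 24
p=2,n=1: c = 24+3 = 27
p=2,n=2: c = 27+4 = 31
p=2,n=3: c = 31+5 = 36
p=2,n=4: c = 36+6 = 42

42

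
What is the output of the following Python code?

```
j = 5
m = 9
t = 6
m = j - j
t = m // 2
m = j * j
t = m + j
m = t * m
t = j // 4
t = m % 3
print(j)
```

m = 5-5 = 0
t = 0//2 = 0
m = 5*5 = 25
t = 25+5 = 30
m = 30*25 = 750
t = 5//4 = 1
t = 750%3 = 0

5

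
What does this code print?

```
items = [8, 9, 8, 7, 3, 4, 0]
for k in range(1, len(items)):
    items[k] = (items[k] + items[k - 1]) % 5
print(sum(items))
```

20

k=1: items[1] = (9+8)%5 = 2 → [8, 2, 8, 7, 3, 4, 0]
k=2: items[2] = (8+2)%5 = 0 → [8, 2, 0, 7, 3, 4, 0]
k=3: items[3] = (7+0)%5 = 2 → [8, 2, 0, 2, 3, 4, 0]
k=4: items[4] = (3+2)%5 = 0 → [8, 2, 0, 2, 0, 4, 0]
k=5: items[5] = (4+0)%5 = 4 → [8, 2, 0, 2, 0, 4, 0]
k=6: items[6] = (0+4)%5 = 4 → [8, 2, 0, 2, 0, 4, 4]
sum = 20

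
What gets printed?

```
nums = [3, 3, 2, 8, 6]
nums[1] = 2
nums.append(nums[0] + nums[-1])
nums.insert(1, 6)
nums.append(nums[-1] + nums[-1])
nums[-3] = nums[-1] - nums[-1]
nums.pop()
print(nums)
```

[3, 6, 2, 2, 8, 0, 9]

nums[1] = 2 → [3, 2, 2, 8, 6]
append nums[0]+nums[-1] = 3+6 = 9 → [3, 2, 2, 8, 6, 9]
insert 6 at 1 → [3, 6, 2, 2, 8, 6, 9]
append nums[-1]+nums[-1] = 9+9 = 18 → [3, 6, 2, 2, 8, 6, 9, 18]
nums[-3] = nums[-1]-nums[-1] = 18-18 = 0 → [3, 6, 2, 2, 8, 0, 9, 18]
pop() removes 18 → [3, 6, 2, 2, 8, 0, 9]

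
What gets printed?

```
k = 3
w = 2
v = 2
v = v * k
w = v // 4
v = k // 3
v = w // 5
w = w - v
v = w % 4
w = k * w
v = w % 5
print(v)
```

v = 2*3 = 6
w = 6//4 = 1
v = 3//3 = 1
v = 1//5 = 0
w = 1-0 = 1
v = 1%4 = 1
w = 3*1 = 3
v = 3%5 = 3

3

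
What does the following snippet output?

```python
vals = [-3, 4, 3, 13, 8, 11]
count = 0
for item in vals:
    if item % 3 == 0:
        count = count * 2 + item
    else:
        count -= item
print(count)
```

-43

item=-3: %3==0, count = 0*2+(-3) = -3
item=4: not %3==0, count = (-3)-4 = -7
item=3: %3==0, count = (-7)*2+3 = -11
item=13: not %3==0, count = (-11)-13 = -24
item=8: not %3==0, count = (-24)-8 = -32
item=11: not %3==0, count = (-32)-11 = -43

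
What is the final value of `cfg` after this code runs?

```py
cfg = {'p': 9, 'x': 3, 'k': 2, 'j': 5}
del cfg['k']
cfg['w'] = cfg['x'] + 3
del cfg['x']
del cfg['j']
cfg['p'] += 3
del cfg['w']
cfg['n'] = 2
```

{'p': 12, 'n': 2}

del 'k' → {'p': 9, 'x': 3, 'j': 5}
cfg['w'] = cfg['x']+3 = 6 → {'p': 9, 'x': 3, 'j': 5, 'w': 6}
del 'x' → {'p': 9, 'j': 5, 'w': 6}
del 'j' → {'p': 9, 'w': 6}
cfg['p'] = 9+3 = 12 → {'p': 12, 'w': 6}
del 'w' → {'p': 12}
cfg['n'] = 2 → {'p': 12, 'n': 2}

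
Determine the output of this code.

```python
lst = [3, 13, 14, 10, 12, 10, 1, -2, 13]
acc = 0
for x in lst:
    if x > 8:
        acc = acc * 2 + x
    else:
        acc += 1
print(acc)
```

x=3: not >8, acc = 0+1 = 1
x=13: >8, acc = 1*2+13 = 15
x=14: >8, acc = 15*2+14 = 44
x=10: >8, acc = 44*2+10 = 98
x=12: >8, acc = 98*2+12 = 208
x=10: >8, acc = 208*2+10 = 426
x=1: not >8, acc = 426+1 = 427
x=-2: not >8, acc = 427+1 = 428
x=13: >8, acc = 428*2+13 = 869

869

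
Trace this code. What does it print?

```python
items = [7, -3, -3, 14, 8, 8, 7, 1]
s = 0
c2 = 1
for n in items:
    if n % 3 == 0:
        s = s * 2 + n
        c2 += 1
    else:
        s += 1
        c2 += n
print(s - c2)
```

-48

n=7: not %3==0, s = 0+1 = 1; c2=8
n=-3: %3==0, s = 1*2+(-3) = -1; c2=9
n=-3: %3==0, s = (-1)*2+(-3) = -5; c2=10
n=14: not %3==0, s = (-5)+1 = -4; c2=24
n=8: not %3==0, s = (-4)+1 = -3; c2=32
n=8: not %3==0, s = (-3)+1 = -2; c2=40
n=7: not %3==0, s = (-2)+1 = -1; c2=47
n=1: not %3==0, s = (-1)+1 = 0; c2=48
s-c2 = 0-48 = -48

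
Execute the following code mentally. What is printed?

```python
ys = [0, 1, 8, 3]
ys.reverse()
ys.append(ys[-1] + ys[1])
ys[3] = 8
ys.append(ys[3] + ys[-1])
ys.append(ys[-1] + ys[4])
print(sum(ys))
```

reverse → [3, 8, 1, 0]
append ys[-1]+ys[1] = 0+8 = 8 → [3, 8, 1, 0, 8]
ys[3] = 8 → [3, 8, 1, 8, 8]
append ys[3]+ys[-1] = 8+8 = 16 → [3, 8, 1, 8, 8, 16]
append ys[-1]+ys[4] = 16+8 = 24 → [3, 8, 1, 8, 8, 16, 24]
sum = 68

68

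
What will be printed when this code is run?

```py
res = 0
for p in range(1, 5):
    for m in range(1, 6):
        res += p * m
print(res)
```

150

p=1,m=1: res = 0+1 = 1
p=1,m=2: res = 1+2 = 3
p=1,m=3: res = 3+3 = 6
p=1,m=4: res = 6+4 = 10
p=1,m=5: res = 10+5 = 15
p=2,m=1: res = 15+2 = 17
p=2,m=2: res = 17+4 = 21
p=2,m=3: res = 21+6 = 27
p=2,m=4: res = 27+8 = 35
p=2,m=5: res = 35+10 = 45
p=3,m=1: res = 45+3 = 48
p=3,m=2: res = 48+6 = 54
p=3,m=3: res = 54+9 = 63
p=3,m=4: res = 63+12 = 75
p=3,m=5: res = 75+15 = 90
p=4,m=1: res = 90+4 = 94
p=4,m=2: res = 94+8 = 102
p=4,m=3: res = 102+12 = 114
p=4,m=4: res = 114+16 = 130
p=4,m=5: res = 130+20 = 150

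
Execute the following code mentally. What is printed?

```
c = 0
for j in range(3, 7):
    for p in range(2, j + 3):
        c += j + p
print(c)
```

200

j=3,p=2: c = 0+5 = 5
j=3,p=3: c = 5+6 = 11
j=3,p=4: c = 11+7 = 18
j=3,p=5: c = 18+8 = 26
j=4,p=2: c = 26+6 = 32
j=4,p=3: c = 32+7 = 39
j=4,p=4: c = 39+8 = 47
j=4,p=5: c = 47+9 = 56
j=4,p=6: c = 56+10 = 66
j=5,p=2: c = 66+7 = 73
j=5,p=3: c = 73+8 = 81
j=5,p=4: c = 81+9 = 90
j=5,p=5: c = 90+10 = 100
j=5,p=6: c = 100+11 = 111
j=5,p=7: c = 111+12 = 123
j=6,p=2: c = 123+8 = 131
j=6,p=3: c = 131+9 = 140
j=6,p=4: c = 140+10 = 150
j=6,p=5: c = 150+11 = 161
j=6,p=6: c = 161+12 = 173
j=6,p=7: c = 173+13 = 186
j=6,p=8: c = 186+14 = 200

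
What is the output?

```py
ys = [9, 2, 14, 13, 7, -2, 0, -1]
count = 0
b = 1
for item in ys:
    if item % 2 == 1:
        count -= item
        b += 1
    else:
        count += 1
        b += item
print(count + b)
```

item=9: odd, count = 0-9 = -9; b=2
item=2: not odd, count = (-9)+1 = -8; b=4
item=14: not odd, count = (-8)+1 = -7; b=18
item=13: odd, count = (-7)-13 = -20; b=19
item=7: odd, count = (-20)-7 = -27; b=20
item=-2: not odd, count = (-27)+1 = -26; b=18
item=0: not odd, count = (-26)+1 = -25; b=18
item=-1: odd, count = (-25)-(-1) = -24; b=19
count+b = (-24)+19 = -5

-5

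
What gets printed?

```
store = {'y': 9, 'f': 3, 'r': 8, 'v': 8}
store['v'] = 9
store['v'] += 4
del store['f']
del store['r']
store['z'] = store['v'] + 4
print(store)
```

store['v'] = 9 → {'y': 9, 'f': 3, 'r': 8, 'v': 9}
store['v'] = 9+4 = 13 → {'y': 9, 'f': 3, 'r': 8, 'v': 13}
del 'f' → {'y': 9, 'r': 8, 'v': 13}
del 'r' → {'y': 9, 'v': 13}
store['z'] = store['v']+4 = 17 → {'y': 9, 'v': 13, 'z': 17}

{'y': 9, 'v': 13, 'z': 17}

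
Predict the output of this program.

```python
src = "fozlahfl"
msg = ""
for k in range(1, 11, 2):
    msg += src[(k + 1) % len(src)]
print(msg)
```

k=1: add src[2]='z' → 'z'
k=3: add src[4]='a' → 'za'
k=5: add src[6]='f' → 'zaf'
k=7: add src[0]='f' → 'zaff'
k=9: add src[2]='z' → 'zaffz'

zaffz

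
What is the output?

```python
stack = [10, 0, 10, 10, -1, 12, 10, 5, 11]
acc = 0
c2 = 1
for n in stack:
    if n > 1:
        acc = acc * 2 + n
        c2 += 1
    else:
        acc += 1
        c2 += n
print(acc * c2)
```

9499

n=10: >1, acc = 0*2+10 = 10; c2=2
n=0: not >1, acc = 10+1 = 11; c2=2
n=10: >1, acc = 11*2+10 = 32; c2=3
n=10: >1, acc = 32*2+10 = 74; c2=4
n=-1: not >1, acc = 74+1 = 75; c2=3
n=12: >1, acc = 75*2+12 = 162; c2=4
n=10: >1, acc = 162*2+10 = 334; c2=5
n=5: >1, acc = 334*2+5 = 673; c2=6
n=11: >1, acc = 673*2+11 = 1357; c2=7
acc*c2 = 1357*7 = 9499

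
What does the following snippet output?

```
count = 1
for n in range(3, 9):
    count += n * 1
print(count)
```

34

n=3: count = 1+3*1 = 4
n=4: count = 4+4*1 = 8
n=5: count = 8+5*1 = 13
n=6: count = 13+6*1 = 19
n=7: count = 19+7*1 = 26
n=8: count = 26+8*1 = 34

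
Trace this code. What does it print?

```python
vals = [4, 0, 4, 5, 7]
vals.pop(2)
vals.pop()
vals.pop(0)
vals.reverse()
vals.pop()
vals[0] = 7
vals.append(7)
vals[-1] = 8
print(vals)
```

pop(2) removes 4 → [4, 0, 5, 7]
pop() removes 7 → [4, 0, 5]
pop(0) removes 4 → [0, 5]
reverse → [5, 0]
pop() removes 0 → [5]
vals[0] = 7 → [7]
append 7 → [7, 7]
vals[-1] = 8 → [7, 8]

[7, 8]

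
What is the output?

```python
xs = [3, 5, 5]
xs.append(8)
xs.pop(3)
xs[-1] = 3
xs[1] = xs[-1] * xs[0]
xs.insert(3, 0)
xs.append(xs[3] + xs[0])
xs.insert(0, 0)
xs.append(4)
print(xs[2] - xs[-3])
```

append 8 → [3, 5, 5, 8]
pop(3) removes 8 → [3, 5, 5]
xs[-1] = 3 → [3, 5, 3]
xs[1] = xs[-1]*xs[0] = 3*3 = 9 → [3, 9, 3]
insert 0 at 3 → [3, 9, 3, 0]
append xs[3]+xs[0] = 0+3 = 3 → [3, 9, 3, 0, 3]
insert 0 at 0 → [0, 3, 9, 3, 0, 3]
append 4 → [0, 3, 9, 3, 0, 3, 4]
xs[2]-xs[-3] = 9-0 = 9

9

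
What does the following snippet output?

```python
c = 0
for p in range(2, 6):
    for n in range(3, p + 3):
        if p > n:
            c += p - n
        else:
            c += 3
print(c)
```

p=2,n=3: not 2>3, c = 0+3 = 3
p=2,n=4: not 2>4, c = 3+3 = 6
p=3,n=3: not 3>3, c = 6+3 = 9
p=3,n=4: not 3>4, c = 9+3 = 12
p=3,n=5: not 3>5, c = 12+3 = 15
p=4,n=3: 4>3, c = 15+1 = 16
p=4,n=4: not 4>4, c = 16+3 = 19
p=4,n=5: not 4>5, c = 19+3 = 22
p=4,n=6: not 4>6, c = 22+3 = 25
p=5,n=3: 5>3, c = 25+2 = 27
p=5,n=4: 5>4, c = 27+1 = 28
p=5,n=5: not 5>5, c = 28+3 = 31
p=5,n=6: not 5>6, c = 31+3 = 34
p=5,n=7: not 5>7, c = 34+3 = 37

37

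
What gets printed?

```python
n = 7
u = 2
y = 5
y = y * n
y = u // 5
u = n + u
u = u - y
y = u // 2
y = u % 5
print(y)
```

y = 5*7 = 35
y = 2//5 = 0
u = 7+2 = 9
u = 9-0 = 9
y = 9//2 = 4
y = 9%5 = 4

4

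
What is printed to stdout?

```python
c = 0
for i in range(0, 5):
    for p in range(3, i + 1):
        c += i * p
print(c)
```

i=3,p=3: c = 0+9 = 9
i=4,p=3: c = 9+12 = 21
i=4,p=4: c = 21+16 = 37

37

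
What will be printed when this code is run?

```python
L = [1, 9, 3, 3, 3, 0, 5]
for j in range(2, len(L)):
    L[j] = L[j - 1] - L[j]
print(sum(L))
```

j=2: L[2] = 9-3 = 6 → [1, 9, 6, 3, 3, 0, 5]
j=3: L[3] = 6-3 = 3 → [1, 9, 6, 3, 3, 0, 5]
j=4: L[4] = 3-3 = 0 → [1, 9, 6, 3, 0, 0, 5]
j=5: L[5] = 0-0 = 0 → [1, 9, 6, 3, 0, 0, 5]
j=6: L[6] = 0-5 = -5 → [1, 9, 6, 3, 0, 0, -5]
sum = 14

14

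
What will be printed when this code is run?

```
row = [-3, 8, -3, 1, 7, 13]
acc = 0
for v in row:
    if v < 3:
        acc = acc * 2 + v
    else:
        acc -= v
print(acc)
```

-69

v=-3: <3, acc = 0*2+(-3) = -3
v=8: not <3, acc = (-3)-8 = -11
v=-3: <3, acc = (-11)*2+(-3) = -25
v=1: <3, acc = (-25)*2+1 = -49
v=7: not <3, acc = (-49)-7 = -56
v=13: not <3, acc = (-56)-13 = -69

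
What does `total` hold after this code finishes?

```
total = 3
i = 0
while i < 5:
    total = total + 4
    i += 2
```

i=0: total = 3+4 = 7
i=2: total = 7+4 = 11
i=4: total = 11+4 = 15

15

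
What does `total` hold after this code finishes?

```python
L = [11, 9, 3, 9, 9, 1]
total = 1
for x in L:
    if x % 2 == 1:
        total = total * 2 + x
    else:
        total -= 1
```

639

x=11: odd, total = 1*2+11 = 13
x=9: odd, total = 13*2+9 = 35
x=3: odd, total = 35*2+3 = 73
x=9: odd, total = 73*2+9 = 155
x=9: odd, total = 155*2+9 = 319
x=1: odd, total = 319*2+1 = 639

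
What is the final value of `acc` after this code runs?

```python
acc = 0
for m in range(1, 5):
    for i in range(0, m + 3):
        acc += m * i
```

m=1,i=0: acc = 0+0 = 0
m=1,i=1: acc = 0+1 = 1
m=1,i=2: acc = 1+2 = 3
m=1,i=3: acc = 3+3 = 6
m=2,i=0: acc = 6+0 = 6
m=2,i=1: acc = 6+2 = 8
m=2,i=2: acc = 8+4 = 12
m=2,i=3: acc = 12+6 = 18
m=2,i=4: acc = 18+8 = 26
m=3,i=0: acc = 26+0 = 26
m=3,i=1: acc = 26+3 = 29
m=3,i=2: acc = 29+6 = 35
m=3,i=3: acc = 35+9 = 44
m=3,i=4: acc = 44+12 = 56
m=3,i=5: acc = 56+15 = 71
m=4,i=0: acc = 71+0 = 71
m=4,i=1: acc = 71+4 = 75
m=4,i=2: acc = 75+8 = 83
m=4,i=3: acc = 83+12 = 95
m=4,i=4: acc = 95+16 = 111
m=4,i=5: acc = 111+20 = 131
m=4,i=6: acc = 131+24 = 155

155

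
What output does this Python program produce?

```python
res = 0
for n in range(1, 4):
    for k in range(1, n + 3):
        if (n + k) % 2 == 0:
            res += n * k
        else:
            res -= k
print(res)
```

n=1,k=1: even sum, res = 0+1 = 1
n=1,k=2: odd sum, res = 1-2 = -1
n=1,k=3: even sum, res = (-1)+3 = 2
n=2,k=1: odd sum, res = 2-1 = 1
n=2,k=2: even sum, res = 1+4 = 5
n=2,k=3: odd sum, res = 5-3 = 2
n=2,k=4: even sum, res = 2+8 = 10
n=3,k=1: even sum, res = 10+3 = 13
n=3,k=2: odd sum, res = 13-2 = 11
n=3,k=3: even sum, res = 11+9 = 20
n=3,k=4: odd sum, res = 20-4 = 16
n=3,k=5: even sum, res = 16+15 = 31

31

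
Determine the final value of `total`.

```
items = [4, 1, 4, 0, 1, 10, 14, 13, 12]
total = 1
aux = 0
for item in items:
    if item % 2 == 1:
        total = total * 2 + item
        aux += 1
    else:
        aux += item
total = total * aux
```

1269

item=4: not odd; aux=4
item=1: odd, total = 1*2+1 = 3; aux=5
item=4: not odd; aux=9
item=0: not odd; aux=9
item=1: odd, total = 3*2+1 = 7; aux=10
item=10: not odd; aux=20
item=14: not odd; aux=34
item=13: odd, total = 7*2+13 = 27; aux=35
item=12: not odd; aux=47
total*aux = 27*47 = 1269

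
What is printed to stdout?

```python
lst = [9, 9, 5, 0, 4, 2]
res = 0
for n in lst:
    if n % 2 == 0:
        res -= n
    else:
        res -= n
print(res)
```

n=9: not even, res = 0-9 = -9
n=9: not even, res = (-9)-9 = -18
n=5: not even, res = (-18)-5 = -23
n=0: even, res = (-23)-0 = -23
n=4: even, res = (-23)-4 = -27
n=2: even, res = (-27)-2 = -29

-29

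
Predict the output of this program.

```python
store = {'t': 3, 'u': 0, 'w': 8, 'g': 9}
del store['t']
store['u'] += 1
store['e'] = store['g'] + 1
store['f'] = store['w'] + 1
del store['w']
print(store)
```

{'u': 1, 'g': 9, 'e': 10, 'f': 9}

del 't' → {'u': 0, 'w': 8, 'g': 9}
store['u'] = 0+1 = 1 → {'u': 1, 'w': 8, 'g': 9}
store['e'] = store['g']+1 = 10 → {'u': 1, 'w': 8, 'g': 9, 'e': 10}
store['f'] = store['w']+1 = 9 → {'u': 1, 'w': 8, 'g': 9, 'e': 10, 'f': 9}
del 'w' → {'u': 1, 'g': 9, 'e': 10, 'f': 9}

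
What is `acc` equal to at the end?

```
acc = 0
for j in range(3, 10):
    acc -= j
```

-42

j=3: acc = 0-3 = -3
j=4: acc = (-3)-4 = -7
j=5: acc = (-7)-5 = -12
j=6: acc = (-12)-6 = -18
j=7: acc = (-18)-7 = -25
j=8: acc = (-25)-8 = -33
j=9: acc = (-33)-9 = -42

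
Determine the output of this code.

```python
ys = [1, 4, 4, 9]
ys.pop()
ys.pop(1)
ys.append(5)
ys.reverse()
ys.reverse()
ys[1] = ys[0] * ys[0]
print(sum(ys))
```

7

pop() removes 9 → [1, 4, 4]
pop(1) removes 4 → [1, 4]
append 5 → [1, 4, 5]
reverse → [5, 4, 1]
reverse → [1, 4, 5]
ys[1] = ys[0]*ys[0] = 1*1 = 1 → [1, 1, 5]
sum = 7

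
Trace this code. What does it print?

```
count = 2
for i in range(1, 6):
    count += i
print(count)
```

i=1: count = 2+1 = 3
i=2: count = 3+2 = 5
i=3: count = 5+3 = 8
i=4: count = 8+4 = 12
i=5: count = 12+5 = 17

17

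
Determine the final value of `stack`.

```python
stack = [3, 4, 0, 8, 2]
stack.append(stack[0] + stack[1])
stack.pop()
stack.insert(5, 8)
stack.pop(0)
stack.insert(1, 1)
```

append stack[0]+stack[1] = 3+4 = 7 → [3, 4, 0, 8, 2, 7]
pop() removes 7 → [3, 4, 0, 8, 2]
insert 8 at 5 → [3, 4, 0, 8, 2, 8]
pop(0) removes 3 → [4, 0, 8, 2, 8]
insert 1 at 1 → [4, 1, 0, 8, 2, 8]

[4, 1, 0, 8, 2, 8]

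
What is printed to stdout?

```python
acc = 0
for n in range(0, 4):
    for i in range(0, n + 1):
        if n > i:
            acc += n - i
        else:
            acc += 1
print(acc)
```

14

n=0,i=0: not 0>0, acc = 0+1 = 1
n=1,i=0: 1>0, acc = 1+1 = 2
n=1,i=1: not 1>1, acc = 2+1 = 3
n=2,i=0: 2>0, acc = 3+2 = 5
n=2,i=1: 2>1, acc = 5+1 = 6
n=2,i=2: not 2>2, acc = 6+1 = 7
n=3,i=0: 3>0, acc = 7+3 = 10
n=3,i=1: 3>1, acc = 10+2 = 12
n=3,i=2: 3>2, acc = 12+1 = 13
n=3,i=3: not 3>3, acc = 13+1 = 14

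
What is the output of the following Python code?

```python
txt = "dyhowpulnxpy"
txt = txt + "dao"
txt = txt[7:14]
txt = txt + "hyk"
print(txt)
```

lnxpydahyk

+ 'dao' → 'dyhowpulnxpydao'
slice [7:14] → 'lnxpyda'
+ 'hyk' → 'lnxpydahyk'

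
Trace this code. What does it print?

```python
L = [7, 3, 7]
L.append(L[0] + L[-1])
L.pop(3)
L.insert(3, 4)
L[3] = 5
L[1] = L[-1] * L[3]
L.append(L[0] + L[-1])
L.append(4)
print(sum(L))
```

60

append L[0]+L[-1] = 7+7 = 14 → [7, 3, 7, 14]
pop(3) removes 14 → [7, 3, 7]
insert 4 at 3 → [7, 3, 7, 4]
L[3] = 5 → [7, 3, 7, 5]
L[1] = L[-1]*L[3] = 5*5 = 25 → [7, 25, 7, 5]
append L[0]+L[-1] = 7+5 = 12 → [7, 25, 7, 5, 12]
append 4 → [7, 25, 7, 5, 12, 4]
sum = 60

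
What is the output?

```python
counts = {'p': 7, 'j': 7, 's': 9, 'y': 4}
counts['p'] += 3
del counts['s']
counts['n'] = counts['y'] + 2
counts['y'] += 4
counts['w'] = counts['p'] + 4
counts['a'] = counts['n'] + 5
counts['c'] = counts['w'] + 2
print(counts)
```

{'p': 10, 'j': 7, 'y': 8, 'n': 6, 'w': 14, 'a': 11, 'c': 16}

counts['p'] = 7+3 = 10 → {'p': 10, 'j': 7, 's': 9, 'y': 4}
del 's' → {'p': 10, 'j': 7, 'y': 4}
counts['n'] = counts['y']+2 = 6 → {'p': 10, 'j': 7, 'y': 4, 'n': 6}
counts['y'] = 4+4 = 8 → {'p': 10, 'j': 7, 'y': 8, 'n': 6}
counts['w'] = counts['p']+4 = 14 → {'p': 10, 'j': 7, 'y': 8, 'n': 6, 'w': 14}
counts['a'] = counts['n']+5 = 11 → {'p': 10, 'j': 7, 'y': 8, 'n': 6, 'w': 14, 'a': 11}
counts['c'] = counts['w']+2 = 16 → {'p': 10, 'j': 7, 'y': 8, 'n': 6, 'w': 14, 'a': 11, 'c': 16}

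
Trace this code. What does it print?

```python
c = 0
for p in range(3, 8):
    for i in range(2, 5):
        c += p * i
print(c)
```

225

p=3,i=2: c = 0+6 = 6
p=3,i=3: c = 6+9 = 15
p=3,i=4: c = 15+12 = 27
p=4,i=2: c = 27+8 = 35
p=4,i=3: c = 35+12 = 47
p=4,i=4: c = 47+16 = 63
p=5,i=2: c = 63+10 = 73
p=5,i=3: c = 73+15 = 88
p=5,i=4: c = 88+20 = 108
p=6,i=2: c = 108+12 = 120
p=6,i=3: c = 120+18 = 138
p=6,i=4: c = 138+24 = 162
p=7,i=2: c = 162+14 = 176
p=7,i=3: c = 176+21 = 197
p=7,i=4: c = 197+28 = 225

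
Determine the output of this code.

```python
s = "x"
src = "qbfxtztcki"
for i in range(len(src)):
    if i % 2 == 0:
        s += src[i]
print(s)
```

xqfttk

i=0: add 'q' → 'xq'
i=1: skip
i=2: add 'f' → 'xqf'
i=3: skip
i=4: add 't' → 'xqft'
i=5: skip
i=6: add 't' → 'xqftt'
i=7: skip
i=8: add 'k' → 'xqfttk'
i=9: skip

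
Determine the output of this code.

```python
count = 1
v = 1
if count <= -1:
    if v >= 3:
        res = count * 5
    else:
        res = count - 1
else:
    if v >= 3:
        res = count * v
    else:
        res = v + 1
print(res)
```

2

count=1, v=1
count <= -1 is False; v >= 3 is False
→ res = v + 1 = 2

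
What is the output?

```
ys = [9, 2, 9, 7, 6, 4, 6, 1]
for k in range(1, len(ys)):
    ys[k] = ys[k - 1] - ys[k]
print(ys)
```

[9, 7, -2, -9, -15, -19, -25, -26]

k=1: ys[1] = 9-2 = 7 → [9, 7, 9, 7, 6, 4, 6, 1]
k=2: ys[2] = 7-9 = -2 → [9, 7, -2, 7, 6, 4, 6, 1]
k=3: ys[3] = (-2)-7 = -9 → [9, 7, -2, -9, 6, 4, 6, 1]
k=4: ys[4] = (-9)-6 = -15 → [9, 7, -2, -9, -15, 4, 6, 1]
k=5: ys[5] = (-15)-4 = -19 → [9, 7, -2, -9, -15, -19, 6, 1]
k=6: ys[6] = (-19)-6 = -25 → [9, 7, -2, -9, -15, -19, -25, 1]
k=7: ys[7] = (-25)-1 = -26 → [9, 7, -2, -9, -15, -19, -25, -26]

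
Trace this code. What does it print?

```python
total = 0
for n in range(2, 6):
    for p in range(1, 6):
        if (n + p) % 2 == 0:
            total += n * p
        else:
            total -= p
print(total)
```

n=2,p=1: odd sum, total = 0-1 = -1
n=2,p=2: even sum, total = (-1)+4 = 3
n=2,p=3: odd sum, total = 3-3 = 0
n=2,p=4: even sum, total = 0+8 = 8
n=2,p=5: odd sum, total = 8-5 = 3
n=3,p=1: even sum, total = 3+3 = 6
n=3,p=2: odd sum, total = 6-2 = 4
n=3,p=3: even sum, total = 4+9 = 13
n=3,p=4: odd sum, total = 13-4 = 9
n=3,p=5: even sum, total = 9+15 = 24
n=4,p=1: odd sum, total = 24-1 = 23
n=4,p=2: even sum, total = 23+8 = 31
n=4,p=3: odd sum, total = 31-3 = 28
n=4,p=4: even sum, total = 28+16 = 44
n=4,p=5: odd sum, total = 44-5 = 39
n=5,p=1: even sum, total = 39+5 = 44
n=5,p=2: odd sum, total = 44-2 = 42
n=5,p=3: even sum, total = 42+15 = 57
n=5,p=4: odd sum, total = 57-4 = 53
n=5,p=5: even sum, total = 53+25 = 78

78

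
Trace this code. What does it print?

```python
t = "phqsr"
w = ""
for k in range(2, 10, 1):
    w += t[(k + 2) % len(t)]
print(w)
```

rphqsrph

k=2: add t[4]='r' → 'r'
k=3: add t[0]='p' → 'rp'
k=4: add t[1]='h' → 'rph'
k=5: add t[2]='q' → 'rphq'
k=6: add t[3]='s' → 'rphqs'
k=7: add t[4]='r' → 'rphqsr'
k=8: add t[0]='p' → 'rphqsrp'
k=9: add t[1]='h' → 'rphqsrph'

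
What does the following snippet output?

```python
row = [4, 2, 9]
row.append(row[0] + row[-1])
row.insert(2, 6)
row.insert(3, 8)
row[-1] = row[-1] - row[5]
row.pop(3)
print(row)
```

append row[0]+row[-1] = 4+9 = 13 → [4, 2, 9, 13]
insert 6 at 2 → [4, 2, 6, 9, 13]
insert 8 at 3 → [4, 2, 6, 8, 9, 13]
row[-1] = row[-1]-row[5] = 13-13 = 0 → [4, 2, 6, 8, 9, 0]
pop(3) removes 8 → [4, 2, 6, 9, 0]

[4, 2, 6, 9, 0]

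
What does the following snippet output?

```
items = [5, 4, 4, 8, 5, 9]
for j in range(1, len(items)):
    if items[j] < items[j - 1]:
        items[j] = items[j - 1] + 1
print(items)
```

[5, 6, 7, 8, 9, 9]

j=1: 4<5, items[1] = 5+1 = 6 → [5, 6, 4, 8, 5, 9]
j=2: 4<6, items[2] = 6+1 = 7 → [5, 6, 7, 8, 5, 9]
j=3: 8>=7, unchanged → [5, 6, 7, 8, 5, 9]
j=4: 5<8, items[4] = 8+1 = 9 → [5, 6, 7, 8, 9, 9]
j=5: 9>=9, unchanged → [5, 6, 7, 8, 9, 9]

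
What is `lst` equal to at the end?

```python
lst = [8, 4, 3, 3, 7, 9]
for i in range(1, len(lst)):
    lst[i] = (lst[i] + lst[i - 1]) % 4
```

i=1: lst[1] = (4+8)%4 = 0 → [8, 0, 3, 3, 7, 9]
i=2: lst[2] = (3+0)%4 = 3 → [8, 0, 3, 3, 7, 9]
i=3: lst[3] = (3+3)%4 = 2 → [8, 0, 3, 2, 7, 9]
i=4: lst[4] = (7+2)%4 = 1 → [8, 0, 3, 2, 1, 9]
i=5: lst[5] = (9+1)%4 = 2 → [8, 0, 3, 2, 1, 2]

[8, 0, 3, 2, 1, 2]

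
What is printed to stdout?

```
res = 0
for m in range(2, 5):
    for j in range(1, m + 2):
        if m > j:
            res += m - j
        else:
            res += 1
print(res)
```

16

m=2,j=1: 2>1, res = 0+1 = 1
m=2,j=2: not 2>2, res = 1+1 = 2
m=2,j=3: not 2>3, res = 2+1 = 3
m=3,j=1: 3>1, res = 3+2 = 5
m=3,j=2: 3>2, res = 5+1 = 6
m=3,j=3: not 3>3, res = 6+1 = 7
m=3,j=4: not 3>4, res = 7+1 = 8
m=4,j=1: 4>1, res = 8+3 = 11
m=4,j=2: 4>2, res = 11+2 = 13
m=4,j=3: 4>3, res = 13+1 = 14
m=4,j=4: not 4>4, res = 14+1 = 15
m=4,j=5: not 4>5, res = 15+1 = 16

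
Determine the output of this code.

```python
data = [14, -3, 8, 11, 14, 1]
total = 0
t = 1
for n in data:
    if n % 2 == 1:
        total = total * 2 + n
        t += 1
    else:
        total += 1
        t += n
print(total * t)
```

1000

n=14: not odd, total = 0+1 = 1; t=15
n=-3: odd, total = 1*2+(-3) = -1; t=16
n=8: not odd, total = (-1)+1 = 0; t=24
n=11: odd, total = 0*2+11 = 11; t=25
n=14: not odd, total = 11+1 = 12; t=39
n=1: odd, total = 12*2+1 = 25; t=40
total*t = 25*40 = 1000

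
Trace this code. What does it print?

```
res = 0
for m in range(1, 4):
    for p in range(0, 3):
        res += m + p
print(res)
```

m=1,p=0: res = 0+1 = 1
m=1,p=1: res = 1+2 = 3
m=1,p=2: res = 3+3 = 6
m=2,p=0: res = 6+2 = 8
m=2,p=1: res = 8+3 = 11
m=2,p=2: res = 11+4 = 15
m=3,p=0: res = 15+3 = 18
m=3,p=1: res = 18+4 = 22
m=3,p=2: res = 22+5 = 27

27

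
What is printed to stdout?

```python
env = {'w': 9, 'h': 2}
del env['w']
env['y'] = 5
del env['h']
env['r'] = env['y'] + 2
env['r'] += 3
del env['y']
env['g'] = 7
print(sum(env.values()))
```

del 'w' → {'h': 2}
env['y'] = 5 → {'h': 2, 'y': 5}
del 'h' → {'y': 5}
env['r'] = env['y']+2 = 7 → {'y': 5, 'r': 7}
env['r'] = 7+3 = 10 → {'y': 5, 'r': 10}
del 'y' → {'r': 10}
env['g'] = 7 → {'r': 10, 'g': 7}
sum of values = 17

17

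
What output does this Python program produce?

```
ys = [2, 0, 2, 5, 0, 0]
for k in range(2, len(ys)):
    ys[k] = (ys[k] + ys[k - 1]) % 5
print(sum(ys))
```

k=2: ys[2] = (2+0)%5 = 2 → [2, 0, 2, 5, 0, 0]
k=3: ys[3] = (5+2)%5 = 2 → [2, 0, 2, 2, 0, 0]
k=4: ys[4] = (0+2)%5 = 2 → [2, 0, 2, 2, 2, 0]
k=5: ys[5] = (0+2)%5 = 2 → [2, 0, 2, 2, 2, 2]
sum = 10

10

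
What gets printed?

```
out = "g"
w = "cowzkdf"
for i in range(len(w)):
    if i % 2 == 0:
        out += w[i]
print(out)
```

gcwkf

i=0: add 'c' → 'gc'
i=1: skip
i=2: add 'w' → 'gcw'
i=3: skip
i=4: add 'k' → 'gcwk'
i=5: skip
i=6: add 'f' → 'gcwkf'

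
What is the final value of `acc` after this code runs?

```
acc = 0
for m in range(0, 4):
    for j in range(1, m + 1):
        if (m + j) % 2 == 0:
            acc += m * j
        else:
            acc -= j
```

m=1,j=1: even sum, acc = 0+1 = 1
m=2,j=1: odd sum, acc = 1-1 = 0
m=2,j=2: even sum, acc = 0+4 = 4
m=3,j=1: even sum, acc = 4+3 = 7
m=3,j=2: odd sum, acc = 7-2 = 5
m=3,j=3: even sum, acc = 5+9 = 14

14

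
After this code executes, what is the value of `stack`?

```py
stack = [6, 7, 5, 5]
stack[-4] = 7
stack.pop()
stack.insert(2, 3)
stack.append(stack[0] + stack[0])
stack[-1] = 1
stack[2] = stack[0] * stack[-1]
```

[7, 7, 7, 5, 1]

stack[-4] = 7 → [7, 7, 5, 5]
pop() removes 5 → [7, 7, 5]
insert 3 at 2 → [7, 7, 3, 5]
append stack[0]+stack[0] = 7+7 = 14 → [7, 7, 3, 5, 14]
stack[-1] = 1 → [7, 7, 3, 5, 1]
stack[2] = stack[0]*stack[-1] = 7*1 = 7 → [7, 7, 7, 5, 1]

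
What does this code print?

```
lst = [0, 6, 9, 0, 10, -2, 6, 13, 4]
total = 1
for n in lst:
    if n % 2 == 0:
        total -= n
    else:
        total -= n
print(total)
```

-45

n=0: even, total = 1-0 = 1
n=6: even, total = 1-6 = -5
n=9: not even, total = (-5)-9 = -14
n=0: even, total = (-14)-0 = -14
n=10: even, total = (-14)-10 = -24
n=-2: even, total = (-24)-(-2) = -22
n=6: even, total = (-22)-6 = -28
n=13: not even, total = (-28)-13 = -41
n=4: even, total = (-41)-4 = -45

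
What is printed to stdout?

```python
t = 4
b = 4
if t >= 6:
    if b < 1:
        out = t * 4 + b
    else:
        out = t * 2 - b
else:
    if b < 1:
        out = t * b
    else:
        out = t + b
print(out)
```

t=4, b=4
t >= 6 is False; b < 1 is False
→ out = t + b = 8

8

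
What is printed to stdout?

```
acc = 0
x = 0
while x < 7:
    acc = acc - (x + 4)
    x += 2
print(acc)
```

x=0: acc = 0-4 = -4
x=2: acc = (-4)-6 = -10
x=4: acc = (-10)-8 = -18
x=6: acc = (-18)-10 = -28

-28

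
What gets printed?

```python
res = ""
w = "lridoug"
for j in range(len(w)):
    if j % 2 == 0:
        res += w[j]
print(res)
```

j=0: add 'l' → 'l'
j=1: skip
j=2: add 'i' → 'li'
j=3: skip
j=4: add 'o' → 'lio'
j=5: skip
j=6: add 'g' → 'liog'

liog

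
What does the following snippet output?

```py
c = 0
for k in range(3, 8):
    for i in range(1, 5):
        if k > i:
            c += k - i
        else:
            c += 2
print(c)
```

k=3,i=1: 3>1, c = 0+2 = 2
k=3,i=2: 3>2, c = 2+1 = 3
k=3,i=3: not 3>3, c = 3+2 = 5
k=3,i=4: not 3>4, c = 5+2 = 7
k=4,i=1: 4>1, c = 7+3 = 10
k=4,i=2: 4>2, c = 10+2 = 12
k=4,i=3: 4>3, c = 12+1 = 13
k=4,i=4: not 4>4, c = 13+2 = 15
k=5,i=1: 5>1, c = 15+4 = 19
k=5,i=2: 5>2, c = 19+3 = 22
k=5,i=3: 5>3, c = 22+2 = 24
k=5,i=4: 5>4, c = 24+1 = 25
k=6,i=1: 6>1, c = 25+5 = 30
k=6,i=2: 6>2, c = 30+4 = 34
k=6,i=3: 6>3, c = 34+3 = 37
k=6,i=4: 6>4, c = 37+2 = 39
k=7,i=1: 7>1, c = 39+6 = 45
k=7,i=2: 7>2, c = 45+5 = 50
k=7,i=3: 7>3, c = 50+4 = 54
k=7,i=4: 7>4, c = 54+3 = 57

57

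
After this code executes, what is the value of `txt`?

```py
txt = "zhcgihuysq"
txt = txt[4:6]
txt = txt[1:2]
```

slice [4:6] → 'ih'
slice [1:2] → 'h'

'h'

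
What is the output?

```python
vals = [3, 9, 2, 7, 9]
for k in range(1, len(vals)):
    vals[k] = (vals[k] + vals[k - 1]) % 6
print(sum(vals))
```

k=1: vals[1] = (9+3)%6 = 0 → [3, 0, 2, 7, 9]
k=2: vals[2] = (2+0)%6 = 2 → [3, 0, 2, 7, 9]
k=3: vals[3] = (7+2)%6 = 3 → [3, 0, 2, 3, 9]
k=4: vals[4] = (9+3)%6 = 0 → [3, 0, 2, 3, 0]
sum = 8

8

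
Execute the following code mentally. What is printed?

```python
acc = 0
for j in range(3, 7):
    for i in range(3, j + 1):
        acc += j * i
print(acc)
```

j=3,i=3: acc = 0+9 = 9
j=4,i=3: acc = 9+12 = 21
j=4,i=4: acc = 21+16 = 37
j=5,i=3: acc = 37+15 = 52
j=5,i=4: acc = 52+20 = 72
j=5,i=5: acc = 72+25 = 97
j=6,i=3: acc = 97+18 = 115
j=6,i=4: acc = 115+24 = 139
j=6,i=5: acc = 139+30 = 169
j=6,i=6: acc = 169+36 = 205

205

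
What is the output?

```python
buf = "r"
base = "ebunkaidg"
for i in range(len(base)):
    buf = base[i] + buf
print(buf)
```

i=0: prepend 'e' → 'er'
i=1: prepend 'b' → 'ber'
i=2: prepend 'u' → 'uber'
i=3: prepend 'n' → 'nuber'
i=4: prepend 'k' → 'knuber'
i=5: prepend 'a' → 'aknuber'
i=6: prepend 'i' → 'iaknuber'
i=7: prepend 'd' → 'diaknuber'
i=8: prepend 'g' → 'gdiaknuber'

gdiaknuber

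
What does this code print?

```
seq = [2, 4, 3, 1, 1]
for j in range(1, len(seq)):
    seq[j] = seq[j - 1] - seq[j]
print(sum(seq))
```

j=1: seq[1] = 2-4 = -2 → [2, -2, 3, 1, 1]
j=2: seq[2] = (-2)-3 = -5 → [2, -2, -5, 1, 1]
j=3: seq[3] = (-5)-1 = -6 → [2, -2, -5, -6, 1]
j=4: seq[4] = (-6)-1 = -7 → [2, -2, -5, -6, -7]
sum = -18

-18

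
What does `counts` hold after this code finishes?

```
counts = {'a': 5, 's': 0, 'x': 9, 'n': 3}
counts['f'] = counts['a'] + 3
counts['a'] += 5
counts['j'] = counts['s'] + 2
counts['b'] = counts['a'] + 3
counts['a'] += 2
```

{'a': 12, 's': 0, 'x': 9, 'n': 3, 'f': 8, 'j': 2, 'b': 13}

counts['f'] = counts['a']+3 = 8 → {'a': 5, 's': 0, 'x': 9, 'n': 3, 'f': 8}
counts['a'] = 5+5 = 10 → {'a': 10, 's': 0, 'x': 9, 'n': 3, 'f': 8}
counts['j'] = counts['s']+2 = 2 → {'a': 10, 's': 0, 'x': 9, 'n': 3, 'f': 8, 'j': 2}
counts['b'] = counts['a']+3 = 13 → {'a': 10, 's': 0, 'x': 9, 'n': 3, 'f': 8, 'j': 2, 'b': 13}
counts['a'] = 10+2 = 12 → {'a': 12, 's': 0, 'x': 9, 'n': 3, 'f': 8, 'j': 2, 'b': 13}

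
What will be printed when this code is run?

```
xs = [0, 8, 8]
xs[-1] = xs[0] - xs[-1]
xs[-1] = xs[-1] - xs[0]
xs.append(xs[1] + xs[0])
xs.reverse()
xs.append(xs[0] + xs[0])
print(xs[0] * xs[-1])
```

xs[-1] = xs[0]-xs[-1] = 0-8 = -8 → [0, 8, -8]
xs[-1] = xs[-1]-xs[0] = (-8)-0 = -8 → [0, 8, -8]
append xs[1]+xs[0] = 8+0 = 8 → [0, 8, -8, 8]
reverse → [8, -8, 8, 0]
append xs[0]+xs[0] = 8+8 = 16 → [8, -8, 8, 0, 16]
xs[0]*xs[-1] = 8*16 = 128

128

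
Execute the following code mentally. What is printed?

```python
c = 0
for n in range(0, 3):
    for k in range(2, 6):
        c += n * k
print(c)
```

n=0,k=2: c = 0+0 = 0
n=0,k=3: c = 0+0 = 0
n=0,k=4: c = 0+0 = 0
n=0,k=5: c = 0+0 = 0
n=1,k=2: c = 0+2 = 2
n=1,k=3: c = 2+3 = 5
n=1,k=4: c = 5+4 = 9
n=1,k=5: c = 9+5 = 14
n=2,k=2: c = 14+4 = 18
n=2,k=3: c = 18+6 = 24
n=2,k=4: c = 24+8 = 32
n=2,k=5: c = 32+10 = 42

42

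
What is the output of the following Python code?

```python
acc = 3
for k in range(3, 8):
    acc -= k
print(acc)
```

k=3: acc = 3-3 = 0
k=4: acc = 0-4 = -4
k=5: acc = (-4)-5 = -9
k=6: acc = (-9)-6 = -15
k=7: acc = (-15)-7 = -22

-22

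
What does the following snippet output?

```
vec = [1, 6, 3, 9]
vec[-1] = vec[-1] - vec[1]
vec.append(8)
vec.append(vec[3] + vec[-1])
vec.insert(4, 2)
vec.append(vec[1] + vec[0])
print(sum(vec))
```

vec[-1] = vec[-1]-vec[1] = 9-6 = 3 → [1, 6, 3, 3]
append 8 → [1, 6, 3, 3, 8]
append vec[3]+vec[-1] = 3+8 = 11 → [1, 6, 3, 3, 8, 11]
insert 2 at 4 → [1, 6, 3, 3, 2, 8, 11]
append vec[1]+vec[0] = 6+1 = 7 → [1, 6, 3, 3, 2, 8, 11, 7]
sum = 41

41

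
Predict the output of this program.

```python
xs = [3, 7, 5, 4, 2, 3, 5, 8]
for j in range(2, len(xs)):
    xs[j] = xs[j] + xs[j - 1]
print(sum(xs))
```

137

j=2: xs[2] = 5+7 = 12 → [3, 7, 12, 4, 2, 3, 5, 8]
j=3: xs[3] = 4+12 = 16 → [3, 7, 12, 16, 2, 3, 5, 8]
j=4: xs[4] = 2+16 = 18 → [3, 7, 12, 16, 18, 3, 5, 8]
j=5: xs[5] = 3+18 = 21 → [3, 7, 12, 16, 18, 21, 5, 8]
j=6: xs[6] = 5+21 = 26 → [3, 7, 12, 16, 18, 21, 26, 8]
j=7: xs[7] = 8+26 = 34 → [3, 7, 12, 16, 18, 21, 26, 34]
sum = 137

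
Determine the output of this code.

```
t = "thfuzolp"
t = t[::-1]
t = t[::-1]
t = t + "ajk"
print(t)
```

reverse → 'plozufht'
reverse → 'thfuzolp'
+ 'ajk' → 'thfuzolpajk'

thfuzolpajk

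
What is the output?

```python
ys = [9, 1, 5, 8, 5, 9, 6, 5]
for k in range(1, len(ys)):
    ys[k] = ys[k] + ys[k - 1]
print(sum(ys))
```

k=1: ys[1] = 1+9 = 10 → [9, 10, 5, 8, 5, 9, 6, 5]
k=2: ys[2] = 5+10 = 15 → [9, 10, 15, 8, 5, 9, 6, 5]
k=3: ys[3] = 8+15 = 23 → [9, 10, 15, 23, 5, 9, 6, 5]
k=4: ys[4] = 5+23 = 28 → [9, 10, 15, 23, 28, 9, 6, 5]
k=5: ys[5] = 9+28 = 37 → [9, 10, 15, 23, 28, 37, 6, 5]
k=6: ys[6] = 6+37 = 43 → [9, 10, 15, 23, 28, 37, 43, 5]
k=7: ys[7] = 5+43 = 48 → [9, 10, 15, 23, 28, 37, 43, 48]
sum = 213

213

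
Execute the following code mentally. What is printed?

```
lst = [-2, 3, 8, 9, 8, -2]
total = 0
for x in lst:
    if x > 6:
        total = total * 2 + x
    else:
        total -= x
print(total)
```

x=-2: not >6, total = 0-(-2) = 2
x=3: not >6, total = 2-3 = -1
x=8: >6, total = (-1)*2+8 = 6
x=9: >6, total = 6*2+9 = 21
x=8: >6, total = 21*2+8 = 50
x=-2: not >6, total = 50-(-2) = 52

52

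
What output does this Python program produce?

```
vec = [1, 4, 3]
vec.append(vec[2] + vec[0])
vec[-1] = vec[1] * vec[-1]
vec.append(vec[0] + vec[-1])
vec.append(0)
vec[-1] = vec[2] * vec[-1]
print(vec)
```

[1, 4, 3, 16, 17, 0]

append vec[2]+vec[0] = 3+1 = 4 → [1, 4, 3, 4]
vec[-1] = vec[1]*vec[-1] = 4*4 = 16 → [1, 4, 3, 16]
append vec[0]+vec[-1] = 1+16 = 17 → [1, 4, 3, 16, 17]
append 0 → [1, 4, 3, 16, 17, 0]
vec[-1] = vec[2]*vec[-1] = 3*0 = 0 → [1, 4, 3, 16, 17, 0]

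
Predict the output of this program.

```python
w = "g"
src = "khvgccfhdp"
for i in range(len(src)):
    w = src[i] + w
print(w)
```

pdhfccgvhkg

i=0: prepend 'k' → 'kg'
i=1: prepend 'h' → 'hkg'
i=2: prepend 'v' → 'vhkg'
i=3: prepend 'g' → 'gvhkg'
i=4: prepend 'c' → 'cgvhkg'
i=5: prepend 'c' → 'ccgvhkg'
i=6: prepend 'f' → 'fccgvhkg'
i=7: prepend 'h' → 'hfccgvhkg'
i=8: prepend 'd' → 'dhfccgvhkg'
i=9: prepend 'p' → 'pdhfccgvhkg'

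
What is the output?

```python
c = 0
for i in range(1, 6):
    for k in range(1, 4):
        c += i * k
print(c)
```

i=1,k=1: c = 0+1 = 1
i=1,k=2: c = 1+2 = 3
i=1,k=3: c = 3+3 = 6
i=2,k=1: c = 6+2 = 8
i=2,k=2: c = 8+4 = 12
i=2,k=3: c = 12+6 = 18
i=3,k=1: c = 18+3 = 21
i=3,k=2: c = 21+6 = 27
i=3,k=3: c = 27+9 = 36
i=4,k=1: c = 36+4 = 40
i=4,k=2: c = 40+8 = 48
i=4,k=3: c = 48+12 = 60
i=5,k=1: c = 60+5 = 65
i=5,k=2: c = 65+10 = 75
i=5,k=3: c = 75+15 = 90

90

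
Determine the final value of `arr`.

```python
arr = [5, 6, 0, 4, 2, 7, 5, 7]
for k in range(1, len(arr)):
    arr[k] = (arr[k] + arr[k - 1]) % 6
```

[5, 5, 5, 3, 5, 0, 5, 0]

k=1: arr[1] = (6+5)%6 = 5 → [5, 5, 0, 4, 2, 7, 5, 7]
k=2: arr[2] = (0+5)%6 = 5 → [5, 5, 5, 4, 2, 7, 5, 7]
k=3: arr[3] = (4+5)%6 = 3 → [5, 5, 5, 3, 2, 7, 5, 7]
k=4: arr[4] = (2+3)%6 = 5 → [5, 5, 5, 3, 5, 7, 5, 7]
k=5: arr[5] = (7+5)%6 = 0 → [5, 5, 5, 3, 5, 0, 5, 7]
k=6: arr[6] = (5+0)%6 = 5 → [5, 5, 5, 3, 5, 0, 5, 7]
k=7: arr[7] = (7+5)%6 = 0 → [5, 5, 5, 3, 5, 0, 5, 0]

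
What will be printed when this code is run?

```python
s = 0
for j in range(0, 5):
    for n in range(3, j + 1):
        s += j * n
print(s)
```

j=3,n=3: s = 0+9 = 9
j=4,n=3: s = 9+12 = 21
j=4,n=4: s = 21+16 = 37

37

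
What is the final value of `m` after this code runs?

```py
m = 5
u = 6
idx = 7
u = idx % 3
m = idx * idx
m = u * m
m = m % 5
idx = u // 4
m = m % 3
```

u = 7%3 = 1
m = 7*7 = 49
m = 1*49 = 49
m = 49%5 = 4
idx = 1//4 = 0
m = 4%3 = 1

1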